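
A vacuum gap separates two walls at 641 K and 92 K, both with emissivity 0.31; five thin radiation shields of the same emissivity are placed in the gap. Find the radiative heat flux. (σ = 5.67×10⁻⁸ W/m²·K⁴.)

q ≈ 293 W/m²

Each of the 6 gaps contributes resistance (2/ε − 1) = 2/0.31 − 1 = 5.452; total = 32.71.
q = σ(T₁⁴ − T₂⁴) / 32.71 = 5.67×10⁻⁸ × 1.69×10^11 / 32.71 = 293 W/m².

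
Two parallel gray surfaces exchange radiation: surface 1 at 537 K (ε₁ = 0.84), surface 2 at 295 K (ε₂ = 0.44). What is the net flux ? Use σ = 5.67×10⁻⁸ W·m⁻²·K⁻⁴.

For two large parallel gray plates, q = σ(T₁⁴ − T₂⁴) / (1/ε₁ + 1/ε₂ − 1).
1/ε₁ + 1/ε₂ − 1 = 1/0.84 + 1/0.44 − 1 = 2.463.
T₁⁴ − T₂⁴ = 8.32×10^10 − 7.57×10^9 = 7.56×10^10 K⁴.
q = 5.67×10⁻⁸ × 7.56×10^10 / 2.463 = 1740 W/m².

q ≈ 1740 W/m²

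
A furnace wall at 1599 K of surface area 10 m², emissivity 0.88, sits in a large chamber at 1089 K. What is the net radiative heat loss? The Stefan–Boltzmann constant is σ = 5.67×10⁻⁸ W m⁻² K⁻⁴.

Q = εσA(T⁴ − T_s⁴). T⁴ − T_s⁴ = (1599)⁴ − (1089)⁴ = 6.54×10^12 − 1.41×10^12 = 5.13×10^12 K⁴.
Q = 0.88 × 5.67×10⁻⁸ × 10.0 × 5.13×10^12 = 2.56×10^6 W.

Q ≈ 2.56×10^6 W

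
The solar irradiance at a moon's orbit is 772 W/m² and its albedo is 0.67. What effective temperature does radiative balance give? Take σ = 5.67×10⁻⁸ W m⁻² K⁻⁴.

T ≈ 183 K

Power absorbed = (1−a)S·πR²; power emitted = 4πR²σT⁴. Equating and cancelling πR²:
T = ((1−a)S / 4σ)^(1/4) = (255 / (4 × 5.67×10⁻⁸))^(1/4) = (1.12×10^9)^(1/4).
T = 183 K.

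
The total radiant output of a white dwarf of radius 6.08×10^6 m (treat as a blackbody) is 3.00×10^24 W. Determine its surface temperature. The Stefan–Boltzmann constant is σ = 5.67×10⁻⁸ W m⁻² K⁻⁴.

T ≈ 18400 K

A = 4πr² = 4π × (6.08×10^6)² = 4.65×10^14 m².
From P = σAT⁴, T = (P / σA)^(1/4) = (3.00×10^24 / (5.67×10⁻⁸ × 4.65×10^14))^(1/4).
T = (1.14×10^17)^(1/4) = 18400 K.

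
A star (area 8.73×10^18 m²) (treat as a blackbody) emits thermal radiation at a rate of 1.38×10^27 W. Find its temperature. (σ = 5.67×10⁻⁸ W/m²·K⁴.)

From P = σAT⁴, T = (P / σA)^(1/4) = (1.38×10^27 / (5.67×10⁻⁸ × 8.73×10^18))^(1/4).
T = (2.79×10^15)^(1/4) = 7270 K.

T ≈ 7270 K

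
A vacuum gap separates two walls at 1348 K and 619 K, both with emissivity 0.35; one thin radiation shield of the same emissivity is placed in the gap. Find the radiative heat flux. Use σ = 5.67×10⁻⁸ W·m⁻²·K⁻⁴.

Each of the 2 gaps contributes resistance (2/ε − 1) = 2/0.35 − 1 = 4.714; total = 9.429.
q = σ(T₁⁴ − T₂⁴) / 9.429 = 5.67×10⁻⁸ × 3.16×10^12 / 9.429 = 19000 W/m².

q ≈ 19000 W/m²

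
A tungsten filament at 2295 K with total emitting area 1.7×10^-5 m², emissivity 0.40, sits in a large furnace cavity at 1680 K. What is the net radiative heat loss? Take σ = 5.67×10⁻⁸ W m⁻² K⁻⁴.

Q = εσA(T⁴ − T_s⁴). T⁴ − T_s⁴ = (2295)⁴ − (1680)⁴ = 2.77×10^13 − 7.97×10^12 = 1.98×10^13 K⁴.
Q = 0.40 × 5.67×10⁻⁸ × 1.70×10^-5 × 1.98×10^13 = 7.62 W.

Q ≈ 7.62 W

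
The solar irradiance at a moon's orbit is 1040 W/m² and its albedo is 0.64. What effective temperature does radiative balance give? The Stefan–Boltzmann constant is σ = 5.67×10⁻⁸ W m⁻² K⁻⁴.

T ≈ 202 K

Power absorbed = (1−a)S·πR²; power emitted = 4πR²σT⁴. Equating and cancelling πR²:
T = ((1−a)S / 4σ)^(1/4) = (374 / (4 × 5.67×10⁻⁸))^(1/4) = (1.65×10^9)^(1/4).
T = 202 K.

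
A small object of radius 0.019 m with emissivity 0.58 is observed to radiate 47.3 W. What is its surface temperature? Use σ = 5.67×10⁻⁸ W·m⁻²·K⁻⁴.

T ≈ 750 K

A = 4πr² = 4π × (0.019)² = 4.54×10^-3 m².
From P = εσAT⁴, T = (P / εσA)^(1/4) = (47.3 / (0.58 × 5.67×10⁻⁸ × 4.54×10^-3))^(1/4).
T = (3.17×10^11)^(1/4) = 750 K.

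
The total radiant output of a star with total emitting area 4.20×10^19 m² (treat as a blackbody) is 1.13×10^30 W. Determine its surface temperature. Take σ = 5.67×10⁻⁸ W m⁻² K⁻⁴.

T ≈ 26200 K

From P = σAT⁴, T = (P / σA)^(1/4) = (1.13×10^30 / (5.67×10⁻⁸ × 4.20×10^19))^(1/4).
T = (4.75×10^17)^(1/4) = 26200 K.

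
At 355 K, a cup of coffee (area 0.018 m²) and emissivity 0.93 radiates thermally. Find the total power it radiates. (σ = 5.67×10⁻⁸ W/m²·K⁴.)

P ≈ 15.1 W

P = εσAT⁴ = 0.93 × 5.67×10⁻⁸ × 0.0180 × (355)⁴ = 0.93 × 5.67×10⁻⁸ × 0.0180 × 1.59×10^10.
P = 15.1 W.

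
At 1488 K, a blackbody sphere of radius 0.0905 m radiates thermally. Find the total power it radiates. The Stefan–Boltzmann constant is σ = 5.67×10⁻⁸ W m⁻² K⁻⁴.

A = 4πr² = 4π × (0.0905)² = 0.103 m².
P = σAT⁴ = 5.67×10⁻⁸ × 0.103 × (1488)⁴ = 5.67×10⁻⁸ × 0.103 × 4.90×10^12.
P = 28600 W.

P ≈ 28600 W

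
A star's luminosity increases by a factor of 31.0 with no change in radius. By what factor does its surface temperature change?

factor ≈ 2.36

P ∝ T⁴ ⇒ T ∝ P^(1/4), so T scales by (31.0)^(1/4) = 2.36.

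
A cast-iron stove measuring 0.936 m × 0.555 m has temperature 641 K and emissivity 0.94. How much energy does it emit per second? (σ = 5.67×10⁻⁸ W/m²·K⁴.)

P ≈ 4670 W

A = 0.936 × 0.555 = 0.519 m².
P = εσAT⁴ = 0.94 × 5.67×10⁻⁸ × 0.519 × (641)⁴ = 0.94 × 5.67×10⁻⁸ × 0.519 × 1.69×10^11.
P = 4670 W.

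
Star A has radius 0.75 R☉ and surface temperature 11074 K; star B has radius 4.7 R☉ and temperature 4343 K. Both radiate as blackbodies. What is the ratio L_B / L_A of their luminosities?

L_B/L_A ≈ 0.929

L = 4πR²σT⁴ ∝ R²T⁴, so L_B/L_A = (4.7/0.75)² × (4343/11074)⁴ = 39.3 × 0.0237 = 0.929.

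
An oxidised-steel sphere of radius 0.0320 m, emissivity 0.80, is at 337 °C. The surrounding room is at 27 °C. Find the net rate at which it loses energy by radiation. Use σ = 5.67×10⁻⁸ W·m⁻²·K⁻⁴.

A = 4πr² = 4π × (0.0320)² = 0.0129 m².
Convert: 337 °C = 610 K; 27 °C = 300 K.
Q = εσA(T⁴ − T_s⁴). T⁴ − T_s⁴ = (610)⁴ − (300)⁴ = 1.38×10^11 − 8.10×10^9 = 1.30×10^11 K⁴.
Q = 0.80 × 5.67×10⁻⁸ × 0.0129 × 1.30×10^11 = 76.1 W.

Q ≈ 76.1 W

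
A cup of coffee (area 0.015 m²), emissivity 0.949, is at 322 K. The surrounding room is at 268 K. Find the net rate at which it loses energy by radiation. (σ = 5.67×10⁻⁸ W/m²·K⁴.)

Q = εσA(T⁴ − T_s⁴). T⁴ − T_s⁴ = (322)⁴ − (268)⁴ = 1.08×10^10 − 5.16×10^9 = 5.59×10^9 K⁴.
Q = 0.949 × 5.67×10⁻⁸ × 0.0150 × 5.59×10^9 = 4.51 W.

Q ≈ 4.51 W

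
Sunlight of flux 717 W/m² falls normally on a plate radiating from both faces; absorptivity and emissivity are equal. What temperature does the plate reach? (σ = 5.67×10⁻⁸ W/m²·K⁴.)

Absorbed flux αS = emitted flux 2εσT⁴ per unit area; with α = ε this gives T = (S/2σ)^(1/4).
T = (717 / (2 × 5.67×10⁻⁸))^(1/4) = (6.32×10^9)^(1/4).
T = 282 K.

T ≈ 282 K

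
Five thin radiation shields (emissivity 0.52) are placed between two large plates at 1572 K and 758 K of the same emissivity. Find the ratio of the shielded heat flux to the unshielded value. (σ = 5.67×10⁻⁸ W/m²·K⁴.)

With N identical shields there are N+1 = 6 gaps in series, each with the same radiative resistance, so the flux falls to 1/(N+1) of its unshielded value.

ratio ≈ 0.167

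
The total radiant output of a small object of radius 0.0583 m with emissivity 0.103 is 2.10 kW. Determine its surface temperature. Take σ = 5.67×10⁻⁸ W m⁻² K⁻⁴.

T ≈ 1700 K

A = 4πr² = 4π × (0.0583)² = 0.0427 m².
From P = εσAT⁴, T = (P / εσA)^(1/4) = (2100 / (0.103 × 5.67×10⁻⁸ × 0.0427))^(1/4).
T = (8.42×10^12)^(1/4) = 1700 K.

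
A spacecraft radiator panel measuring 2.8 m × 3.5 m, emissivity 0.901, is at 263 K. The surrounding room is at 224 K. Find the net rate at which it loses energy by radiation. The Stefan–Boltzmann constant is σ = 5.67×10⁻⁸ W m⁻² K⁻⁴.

Q ≈ 1130 W

A = 2.8 × 3.5 = 9.80 m².
Q = εσA(T⁴ − T_s⁴). T⁴ − T_s⁴ = (263)⁴ − (224)⁴ = 4.78×10^9 − 2.52×10^9 = 2.27×10^9 K⁴.
Q = 0.901 × 5.67×10⁻⁸ × 9.80 × 2.27×10^9 = 1130 W.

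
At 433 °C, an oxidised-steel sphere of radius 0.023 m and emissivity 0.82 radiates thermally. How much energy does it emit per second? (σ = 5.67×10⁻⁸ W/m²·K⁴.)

P ≈ 76.8 W

A = 4πr² = 4π × (0.023)² = 6.65×10^-3 m².
433 °C = 706 K.
Stefan–Boltzmann: P = εσAT⁴ = 0.82 × 5.67×10⁻⁸ × 6.65×10^-3 × (706)⁴ = 0.82 × 5.67×10⁻⁸ × 6.65×10^-3 × 2.48×10^11.
P = 76.8 W.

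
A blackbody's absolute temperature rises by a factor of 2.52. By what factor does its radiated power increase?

factor ≈ 40.3

P ∝ T⁴, so the power scales as (2.52)⁴ = 40.3.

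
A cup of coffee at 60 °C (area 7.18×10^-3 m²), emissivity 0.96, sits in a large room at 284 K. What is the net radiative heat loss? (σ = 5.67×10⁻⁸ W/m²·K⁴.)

Convert: 60 °C = 333 K.
Q = εσA(T⁴ − T_s⁴). T⁴ − T_s⁴ = (333)⁴ − (284)⁴ = 1.23×10^10 − 6.51×10^9 = 5.79×10^9 K⁴.
Q = 0.96 × 5.67×10⁻⁸ × 7.18×10^-3 × 5.79×10^9 = 2.26 W.

Q ≈ 2.26 W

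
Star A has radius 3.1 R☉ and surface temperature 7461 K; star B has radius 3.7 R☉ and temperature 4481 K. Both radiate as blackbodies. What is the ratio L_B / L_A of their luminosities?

L_B/L_A ≈ 0.185

L = 4πR²σT⁴ ∝ R²T⁴, so L_B/L_A = (3.7/3.1)² × (4481/7461)⁴ = 1.42 × 0.130 = 0.185.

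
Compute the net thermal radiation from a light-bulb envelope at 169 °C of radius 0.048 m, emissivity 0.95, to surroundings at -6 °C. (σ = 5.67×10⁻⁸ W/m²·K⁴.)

A = 4πr² = 4π × (0.048)² = 0.0290 m².
Convert: 169 °C = 442 K; -6 °C = 267 K.
Q = εσA(T⁴ − T_s⁴). T⁴ − T_s⁴ = (442)⁴ − (267)⁴ = 3.82×10^10 − 5.08×10^9 = 3.31×10^10 K⁴.
Q = 0.95 × 5.67×10⁻⁸ × 0.0290 × 3.31×10^10 = 51.6 W.

Q ≈ 51.6 W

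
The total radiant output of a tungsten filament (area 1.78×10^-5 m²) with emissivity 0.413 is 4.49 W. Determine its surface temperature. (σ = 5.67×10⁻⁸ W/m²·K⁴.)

T ≈ 1810 K

From P = εσAT⁴, T = (P / εσA)^(1/4) = (4.49 / (0.413 × 5.67×10⁻⁸ × 1.78×10^-5))^(1/4).
T = (1.08×10^13)^(1/4) = 1810 K.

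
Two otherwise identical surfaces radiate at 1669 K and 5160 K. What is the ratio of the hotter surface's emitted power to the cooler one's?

ratio ≈ 91.4

P ∝ T⁴, so the ratio is (5160/1669)⁴ = (3.092)⁴ = 91.4.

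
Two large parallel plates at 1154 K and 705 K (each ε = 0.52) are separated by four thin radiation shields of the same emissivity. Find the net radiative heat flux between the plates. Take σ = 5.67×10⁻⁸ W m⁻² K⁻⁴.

Each of the 5 gaps contributes resistance (2/ε − 1) = 2/0.52 − 1 = 2.846; total = 14.23.
q = σ(T₁⁴ − T₂⁴) / 14.23 = 5.67×10⁻⁸ × 1.53×10^12 / 14.23 = 6080 W/m².

q ≈ 6080 W/m²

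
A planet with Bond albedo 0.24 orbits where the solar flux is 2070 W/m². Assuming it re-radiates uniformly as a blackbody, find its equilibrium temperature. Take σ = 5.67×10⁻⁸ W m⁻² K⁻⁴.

Power absorbed = (1−a)S·πR²; power emitted = 4πR²σT⁴. Equating and cancelling πR²:
T = ((1−a)S / 4σ)^(1/4) = (1570 / (4 × 5.67×10⁻⁸))^(1/4) = (6.94×10^9)^(1/4).
T = 289 K.

T ≈ 289 K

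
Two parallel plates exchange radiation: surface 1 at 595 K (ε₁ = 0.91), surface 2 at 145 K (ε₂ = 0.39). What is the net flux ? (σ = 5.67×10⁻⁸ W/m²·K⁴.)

q ≈ 2660 W/m²

For two large parallel gray plates, q = σ(T₁⁴ − T₂⁴) / (1/ε₁ + 1/ε₂ − 1).
1/ε₁ + 1/ε₂ − 1 = 1/0.91 + 1/0.39 − 1 = 2.663.
T₁⁴ − T₂⁴ = 1.25×10^11 − 4.42×10^8 = 1.25×10^11 K⁴.
q = 5.67×10⁻⁸ × 1.25×10^11 / 2.663 = 2660 W/m².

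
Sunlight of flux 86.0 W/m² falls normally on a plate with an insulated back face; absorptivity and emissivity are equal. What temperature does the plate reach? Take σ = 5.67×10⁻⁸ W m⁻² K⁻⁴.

T ≈ 197 K

Absorbed flux αS = emitted flux εσT⁴ (one radiating face); with α = ε, T = (S/σ)^(1/4).
T = (86.0 / 5.67×10⁻⁸)^(1/4) = (1.52×10^9)^(1/4).
T = 197 K.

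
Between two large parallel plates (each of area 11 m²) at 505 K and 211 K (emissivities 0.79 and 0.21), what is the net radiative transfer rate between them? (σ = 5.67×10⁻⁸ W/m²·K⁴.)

Q ≈ 7820 W

For two large parallel gray plates, q = σ(T₁⁴ − T₂⁴) / (1/ε₁ + 1/ε₂ − 1).
1/ε₁ + 1/ε₂ − 1 = 1/0.79 + 1/0.21 − 1 = 5.028.
T₁⁴ − T₂⁴ = 6.50×10^10 − 1.98×10^9 = 6.31×10^10 K⁴.
q = 5.67×10⁻⁸ × 6.31×10^10 / 5.028 = 711 W/m².
Q = q·A = 711 × 11 = 7820 W.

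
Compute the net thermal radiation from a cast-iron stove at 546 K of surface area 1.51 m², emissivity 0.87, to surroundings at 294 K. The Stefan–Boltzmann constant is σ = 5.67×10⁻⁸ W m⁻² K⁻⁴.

Q ≈ 6060 W

Q = εσA(T⁴ − T_s⁴). T⁴ − T_s⁴ = (546)⁴ − (294)⁴ = 8.89×10^10 − 7.47×10^9 = 8.14×10^10 K⁴.
Q = 0.87 × 5.67×10⁻⁸ × 1.51 × 8.14×10^10 = 6060 W.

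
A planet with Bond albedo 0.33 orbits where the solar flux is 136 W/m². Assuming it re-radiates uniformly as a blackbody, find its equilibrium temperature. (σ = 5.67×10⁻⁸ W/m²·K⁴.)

Power absorbed = (1−a)S·πR²; power emitted = 4πR²σT⁴. Equating and cancelling πR²:
T = ((1−a)S / 4σ)^(1/4) = (91.1 / (4 × 5.67×10⁻⁸))^(1/4) = (4.02×10^8)^(1/4).
T = 142 K.

T ≈ 142 K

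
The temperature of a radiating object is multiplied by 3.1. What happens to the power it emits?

factor ≈ 92.4

P ∝ T⁴, so the power scales as (3.1)⁴ = 92.4.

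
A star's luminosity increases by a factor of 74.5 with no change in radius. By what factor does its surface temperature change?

P ∝ T⁴ ⇒ T ∝ P^(1/4), so T scales by (74.5)^(1/4) = 2.94.

factor ≈ 2.94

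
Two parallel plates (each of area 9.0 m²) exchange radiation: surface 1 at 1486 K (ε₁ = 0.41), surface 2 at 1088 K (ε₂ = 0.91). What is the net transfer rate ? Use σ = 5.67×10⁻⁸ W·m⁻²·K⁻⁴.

For two large parallel gray plates, q = σ(T₁⁴ − T₂⁴) / (1/ε₁ + 1/ε₂ − 1).
1/ε₁ + 1/ε₂ − 1 = 1/0.41 + 1/0.91 − 1 = 2.538.
T₁⁴ − T₂⁴ = 4.88×10^12 − 1.40×10^12 = 3.47×10^12 K⁴.
q = 5.67×10⁻⁸ × 3.47×10^12 / 2.538 = 77600 W/m².
Q = q·A = 77600 × 9.0 = 6.99×10^5 W.

Q ≈ 6.99×10^5 W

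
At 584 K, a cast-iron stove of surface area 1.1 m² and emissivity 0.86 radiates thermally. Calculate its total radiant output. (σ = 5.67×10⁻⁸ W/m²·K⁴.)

P = εσAT⁴ = 0.86 × 5.67×10⁻⁸ × 1.10 × (584)⁴ = 0.86 × 5.67×10⁻⁸ × 1.10 × 1.16×10^11.
P = 6240 W.

P ≈ 6240 W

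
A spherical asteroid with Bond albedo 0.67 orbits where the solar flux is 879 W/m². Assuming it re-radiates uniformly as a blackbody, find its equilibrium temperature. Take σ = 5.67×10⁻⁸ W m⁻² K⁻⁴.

Power absorbed = (1−a)S·πR²; power emitted = 4πR²σT⁴. Equating and cancelling πR²:
T = ((1−a)S / 4σ)^(1/4) = (290 / (4 × 5.67×10⁻⁸))^(1/4) = (1.28×10^9)^(1/4).
T = 189 K.

T ≈ 189 K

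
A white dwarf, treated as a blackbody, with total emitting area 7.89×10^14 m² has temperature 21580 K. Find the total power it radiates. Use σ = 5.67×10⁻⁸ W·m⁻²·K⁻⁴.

P = σAT⁴ = 5.67×10⁻⁸ × 7.89×10^14 × (21580)⁴ = 5.67×10⁻⁸ × 7.89×10^14 × 2.17×10^17.
P = 9.70×10^24 W.

P ≈ 9.70×10^24 W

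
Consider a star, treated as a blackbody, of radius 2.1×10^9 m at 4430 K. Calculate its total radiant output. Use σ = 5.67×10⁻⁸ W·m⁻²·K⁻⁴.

A = 4πr² = 4π × (2.1×10^9)² = 5.54×10^19 m².
P = σAT⁴ = 5.67×10⁻⁸ × 5.54×10^19 × (4430)⁴ = 5.67×10⁻⁸ × 5.54×10^19 × 3.85×10^14.
P = 1.21×10^27 W.

P ≈ 1.21×10^27 W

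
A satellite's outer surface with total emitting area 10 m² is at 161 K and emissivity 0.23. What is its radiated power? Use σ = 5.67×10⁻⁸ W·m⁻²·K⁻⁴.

P ≈ 87.6 W

Stefan–Boltzmann: P = εσAT⁴ = 0.23 × 5.67×10⁻⁸ × 10.0 × (161)⁴ = 0.23 × 5.67×10⁻⁸ × 10.0 × 6.72×10^8.
P = 87.6 W.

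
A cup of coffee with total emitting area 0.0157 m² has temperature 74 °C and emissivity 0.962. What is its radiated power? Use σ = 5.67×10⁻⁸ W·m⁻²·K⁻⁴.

P ≈ 12.4 W

74 °C = 347 K.
Stefan–Boltzmann: P = εσAT⁴ = 0.962 × 5.67×10⁻⁸ × 0.0157 × (347)⁴ = 0.962 × 5.67×10⁻⁸ × 0.0157 × 1.45×10^10.
P = 12.4 W.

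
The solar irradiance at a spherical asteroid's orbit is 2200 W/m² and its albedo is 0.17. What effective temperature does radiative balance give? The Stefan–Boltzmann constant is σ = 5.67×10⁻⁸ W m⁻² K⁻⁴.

T ≈ 300 K

Power absorbed = (1−a)S·πR²; power emitted = 4πR²σT⁴. Equating and cancelling πR²:
T = ((1−a)S / 4σ)^(1/4) = (1830 / (4 × 5.67×10⁻⁸))^(1/4) = (8.05×10^9)^(1/4).
T = 300 K.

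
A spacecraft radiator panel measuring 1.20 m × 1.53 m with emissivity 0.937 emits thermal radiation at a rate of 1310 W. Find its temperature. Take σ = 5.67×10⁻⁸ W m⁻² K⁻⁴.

T ≈ 340 K

A = 1.20 × 1.53 = 1.84 m².
From P = εσAT⁴, T = (P / εσA)^(1/4) = (1310 / (0.937 × 5.67×10⁻⁸ × 1.84))^(1/4).
T = (1.34×10^10)^(1/4) = 340 K.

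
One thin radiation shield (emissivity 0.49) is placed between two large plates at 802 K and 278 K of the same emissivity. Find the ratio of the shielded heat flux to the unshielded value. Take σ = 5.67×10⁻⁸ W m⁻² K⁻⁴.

With N identical shields there are N+1 = 2 gaps in series, each with the same radiative resistance, so the flux falls to 1/(N+1) of its unshielded value.

ratio ≈ 0.500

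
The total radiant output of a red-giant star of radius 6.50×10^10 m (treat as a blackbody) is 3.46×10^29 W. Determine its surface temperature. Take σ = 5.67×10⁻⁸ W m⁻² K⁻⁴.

T ≈ 3270 K

A = 4πr² = 4π × (6.50×10^10)² = 5.31×10^22 m².
From P = σAT⁴, T = (P / σA)^(1/4) = (3.46×10^29 / (5.67×10⁻⁸ × 5.31×10^22))^(1/4).
T = (1.15×10^14)^(1/4) = 3270 K.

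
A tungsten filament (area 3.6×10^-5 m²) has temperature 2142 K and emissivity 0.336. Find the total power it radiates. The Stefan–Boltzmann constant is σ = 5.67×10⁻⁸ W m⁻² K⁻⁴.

P ≈ 14.4 W

P = εσAT⁴ = 0.336 × 5.67×10⁻⁸ × 3.60×10^-5 × (2142)⁴ = 0.336 × 5.67×10⁻⁸ × 3.60×10^-5 × 2.11×10^13.
P = 14.4 W.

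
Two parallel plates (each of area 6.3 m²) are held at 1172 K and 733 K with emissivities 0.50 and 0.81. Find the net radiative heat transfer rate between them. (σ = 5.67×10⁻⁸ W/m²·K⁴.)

For two large parallel gray plates, q = σ(T₁⁴ − T₂⁴) / (1/ε₁ + 1/ε₂ − 1).
1/ε₁ + 1/ε₂ − 1 = 1/0.50 + 1/0.81 − 1 = 2.235.
T₁⁴ − T₂⁴ = 1.89×10^12 − 2.89×10^11 = 1.60×10^12 K⁴.
q = 5.67×10⁻⁸ × 1.60×10^12 / 2.235 = 40500 W/m².
Q = q·A = 40500 × 6.3 = 2.55×10^5 W.

Q ≈ 2.55×10^5 W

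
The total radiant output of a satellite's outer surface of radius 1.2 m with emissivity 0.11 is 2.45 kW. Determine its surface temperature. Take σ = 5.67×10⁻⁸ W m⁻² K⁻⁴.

A = 4πr² = 4π × (1.2)² = 18.1 m².
From P = εσAT⁴, T = (P / εσA)^(1/4) = (2450 / (0.11 × 5.67×10⁻⁸ × 18.1))^(1/4).
T = (2.17×10^10)^(1/4) = 384 K.

T ≈ 384 K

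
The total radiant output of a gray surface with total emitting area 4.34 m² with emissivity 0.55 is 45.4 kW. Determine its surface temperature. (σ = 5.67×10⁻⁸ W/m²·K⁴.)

From P = εσAT⁴, T = (P / εσA)^(1/4) = (45400 / (0.55 × 5.67×10⁻⁸ × 4.34))^(1/4).
T = (3.35×10^11)^(1/4) = 761 K.

T ≈ 761 K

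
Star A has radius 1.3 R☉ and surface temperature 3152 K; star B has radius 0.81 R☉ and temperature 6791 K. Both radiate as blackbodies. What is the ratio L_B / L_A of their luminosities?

L_B/L_A ≈ 8.37

L = 4πR²σT⁴ ∝ R²T⁴, so L_B/L_A = (0.81/1.3)² × (6791/3152)⁴ = 0.388 × 21.5 = 8.37.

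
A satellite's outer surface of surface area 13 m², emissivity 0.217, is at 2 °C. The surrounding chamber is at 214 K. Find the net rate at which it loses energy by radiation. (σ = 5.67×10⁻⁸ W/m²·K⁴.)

Q ≈ 579 W

Convert: 2 °C = 275 K.
Q = εσA(T⁴ − T_s⁴). T⁴ − T_s⁴ = (275)⁴ − (214)⁴ = 5.72×10^9 − 2.10×10^9 = 3.62×10^9 K⁴.
Q = 0.217 × 5.67×10⁻⁸ × 13.0 × 3.62×10^9 = 579 W.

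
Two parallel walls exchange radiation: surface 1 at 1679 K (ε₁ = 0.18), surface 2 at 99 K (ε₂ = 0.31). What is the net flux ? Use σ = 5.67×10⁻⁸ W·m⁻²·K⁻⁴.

For two large parallel gray plates, q = σ(T₁⁴ − T₂⁴) / (1/ε₁ + 1/ε₂ − 1).
1/ε₁ + 1/ε₂ − 1 = 1/0.18 + 1/0.31 − 1 = 7.781.
T₁⁴ − T₂⁴ = 7.95×10^12 − 9.61×10^7 = 7.95×10^12 K⁴.
q = 5.67×10⁻⁸ × 7.95×10^12 / 7.781 = 57900 W/m².

q ≈ 57900 W/m²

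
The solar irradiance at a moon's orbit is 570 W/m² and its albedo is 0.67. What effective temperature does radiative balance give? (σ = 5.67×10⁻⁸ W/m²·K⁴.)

Power absorbed = (1−a)S·πR²; power emitted = 4πR²σT⁴. Equating and cancelling πR²:
T = ((1−a)S / 4σ)^(1/4) = (188 / (4 × 5.67×10⁻⁸))^(1/4) = (8.29×10^8)^(1/4).
T = 170 K.

T ≈ 170 K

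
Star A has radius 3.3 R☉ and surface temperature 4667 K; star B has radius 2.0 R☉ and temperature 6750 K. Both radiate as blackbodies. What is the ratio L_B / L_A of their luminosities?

L_B/L_A ≈ 1.61

L = 4πR²σT⁴ ∝ R²T⁴, so L_B/L_A = (2.0/3.3)² × (6750/4667)⁴ = 0.367 × 4.38 = 1.61.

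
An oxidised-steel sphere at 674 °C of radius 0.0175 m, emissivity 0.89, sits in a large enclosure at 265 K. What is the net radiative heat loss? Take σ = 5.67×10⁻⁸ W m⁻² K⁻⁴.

Q ≈ 155 W

A = 4πr² = 4π × (0.0175)² = 3.85×10^-3 m².
Convert: 674 °C = 947 K.
Q = εσA(T⁴ − T_s⁴). T⁴ − T_s⁴ = (947)⁴ − (265)⁴ = 8.04×10^11 − 4.93×10^9 = 7.99×10^11 K⁴.
Q = 0.89 × 5.67×10⁻⁸ × 3.85×10^-3 × 7.99×10^11 = 155 W.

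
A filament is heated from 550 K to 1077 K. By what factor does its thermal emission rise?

P ∝ T⁴, so the ratio is (1077/550)⁴ = (1.958)⁴ = 14.7.

ratio ≈ 14.7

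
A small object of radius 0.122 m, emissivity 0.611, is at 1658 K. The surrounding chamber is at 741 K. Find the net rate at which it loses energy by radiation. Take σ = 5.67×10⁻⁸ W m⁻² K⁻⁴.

Q ≈ 47000 W

A = 4πr² = 4π × (0.122)² = 0.187 m².
Q = εσA(T⁴ − T_s⁴). T⁴ − T_s⁴ = (1658)⁴ − (741)⁴ = 7.56×10^12 − 3.01×10^11 = 7.26×10^12 K⁴.
Q = 0.611 × 5.67×10⁻⁸ × 0.187 × 7.26×10^12 = 47000 W.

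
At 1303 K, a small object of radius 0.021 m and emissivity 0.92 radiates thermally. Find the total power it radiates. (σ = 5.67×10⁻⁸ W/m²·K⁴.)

P ≈ 833 W

A = 4πr² = 4π × (0.021)² = 5.54×10^-3 m².
P = εσAT⁴ = 0.92 × 5.67×10⁻⁸ × 5.54×10^-3 × (1303)⁴ = 0.92 × 5.67×10⁻⁸ × 5.54×10^-3 × 2.88×10^12.
P = 833 W.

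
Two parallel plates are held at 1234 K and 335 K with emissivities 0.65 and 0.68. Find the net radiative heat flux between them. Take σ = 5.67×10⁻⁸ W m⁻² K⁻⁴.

q ≈ 65100 W/m²

For two large parallel gray plates, q = σ(T₁⁴ − T₂⁴) / (1/ε₁ + 1/ε₂ − 1).
1/ε₁ + 1/ε₂ − 1 = 1/0.65 + 1/0.68 − 1 = 2.009.
T₁⁴ − T₂⁴ = 2.32×10^12 − 1.26×10^10 = 2.31×10^12 K⁴.
q = 5.67×10⁻⁸ × 2.31×10^12 / 2.009 = 65100 W/m².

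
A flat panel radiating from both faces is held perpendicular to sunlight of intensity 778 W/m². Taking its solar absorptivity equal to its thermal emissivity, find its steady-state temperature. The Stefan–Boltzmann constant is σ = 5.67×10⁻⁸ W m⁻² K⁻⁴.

Absorbed flux αS = emitted flux 2εσT⁴ per unit area; with α = ε this gives T = (S/2σ)^(1/4).
T = (778 / (2 × 5.67×10⁻⁸))^(1/4) = (6.86×10^9)^(1/4).
T = 288 K.

T ≈ 288 K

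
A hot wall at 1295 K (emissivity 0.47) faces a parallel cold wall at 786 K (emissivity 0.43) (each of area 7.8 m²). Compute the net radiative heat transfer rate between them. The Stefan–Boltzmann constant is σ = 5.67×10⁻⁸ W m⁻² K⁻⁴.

For two large parallel gray plates, q = σ(T₁⁴ − T₂⁴) / (1/ε₁ + 1/ε₂ − 1).
1/ε₁ + 1/ε₂ − 1 = 1/0.47 + 1/0.43 − 1 = 3.453.
T₁⁴ − T₂⁴ = 2.81×10^12 − 3.82×10^11 = 2.43×10^12 K⁴.
q = 5.67×10⁻⁸ × 2.43×10^12 / 3.453 = 39900 W/m².
Q = q·A = 39900 × 7.8 = 3.11×10^5 W.

Q ≈ 3.11×10^5 W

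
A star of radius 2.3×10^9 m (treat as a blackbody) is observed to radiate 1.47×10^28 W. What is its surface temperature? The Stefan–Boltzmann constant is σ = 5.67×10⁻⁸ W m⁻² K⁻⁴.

T ≈ 7900 K

A = 4πr² = 4π × (2.3×10^9)² = 6.65×10^19 m².
From P = σAT⁴, T = (P / σA)^(1/4) = (1.47×10^28 / (5.67×10⁻⁸ × 6.65×10^19))^(1/4).
T = (3.90×10^15)^(1/4) = 7900 K.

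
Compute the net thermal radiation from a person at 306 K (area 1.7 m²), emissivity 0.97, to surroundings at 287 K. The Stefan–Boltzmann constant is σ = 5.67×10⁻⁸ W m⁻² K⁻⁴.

Q = εσA(T⁴ − T_s⁴). T⁴ − T_s⁴ = (306)⁴ − (287)⁴ = 8.77×10^9 − 6.78×10^9 = 1.98×10^9 K⁴.
Q = 0.97 × 5.67×10⁻⁸ × 1.70 × 1.98×10^9 = 185 W.

Q ≈ 185 W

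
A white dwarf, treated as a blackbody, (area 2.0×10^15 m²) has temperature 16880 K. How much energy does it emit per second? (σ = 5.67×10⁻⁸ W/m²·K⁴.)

P ≈ 9.21×10^24 W

P = σAT⁴ = 5.67×10⁻⁸ × 2.00×10^15 × (16880)⁴ = 5.67×10⁻⁸ × 2.00×10^15 × 8.12×10^16.
P = 9.21×10^24 W.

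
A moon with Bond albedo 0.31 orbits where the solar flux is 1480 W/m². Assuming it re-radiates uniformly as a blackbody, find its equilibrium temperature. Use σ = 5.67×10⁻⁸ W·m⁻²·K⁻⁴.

Power absorbed = (1−a)S·πR²; power emitted = 4πR²σT⁴. Equating and cancelling πR²:
T = ((1−a)S / 4σ)^(1/4) = (1020 / (4 × 5.67×10⁻⁸))^(1/4) = (4.50×10^9)^(1/4).
T = 259 K.

T ≈ 259 K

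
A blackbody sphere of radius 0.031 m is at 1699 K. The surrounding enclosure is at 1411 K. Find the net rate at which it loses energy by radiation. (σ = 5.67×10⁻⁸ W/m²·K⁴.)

A = 4πr² = 4π × (0.031)² = 0.0121 m².
Q = σA(T⁴ − T_s⁴). T⁴ − T_s⁴ = (1699)⁴ − (1411)⁴ = 8.33×10^12 − 3.96×10^12 = 4.37×10^12 K⁴.
Q = 5.67×10⁻⁸ × 0.0121 × 4.37×10^12 = 2990 W.

Q ≈ 2990 W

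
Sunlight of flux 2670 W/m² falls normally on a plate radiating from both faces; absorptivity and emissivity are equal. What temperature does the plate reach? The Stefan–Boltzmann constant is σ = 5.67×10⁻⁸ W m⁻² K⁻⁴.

Absorbed flux αS = emitted flux 2εσT⁴ per unit area; with α = ε this gives T = (S/2σ)^(1/4).
T = (2670 / (2 × 5.67×10⁻⁸))^(1/4) = (2.35×10^10)^(1/4).
T = 392 K.

T ≈ 392 K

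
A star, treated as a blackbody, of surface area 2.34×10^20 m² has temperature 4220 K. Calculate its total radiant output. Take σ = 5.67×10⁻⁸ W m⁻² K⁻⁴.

P = σAT⁴ = 5.67×10⁻⁸ × 2.34×10^20 × (4220)⁴ = 5.67×10⁻⁸ × 2.34×10^20 × 3.17×10^14.
P = 4.21×10^27 W.

P ≈ 4.21×10^27 W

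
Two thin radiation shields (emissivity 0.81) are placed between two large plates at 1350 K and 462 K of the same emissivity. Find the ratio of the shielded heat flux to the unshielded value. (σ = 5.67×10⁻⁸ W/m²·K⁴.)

ratio ≈ 0.333

With N identical shields there are N+1 = 3 gaps in series, each with the same radiative resistance, so the flux falls to 1/(N+1) of its unshielded value.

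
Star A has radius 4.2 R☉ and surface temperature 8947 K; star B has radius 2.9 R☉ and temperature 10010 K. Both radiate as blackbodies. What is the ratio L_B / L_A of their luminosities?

L_B/L_A ≈ 0.747

L = 4πR²σT⁴ ∝ R²T⁴, so L_B/L_A = (2.9/4.2)² × (10010/8947)⁴ = 0.477 × 1.57 = 0.747.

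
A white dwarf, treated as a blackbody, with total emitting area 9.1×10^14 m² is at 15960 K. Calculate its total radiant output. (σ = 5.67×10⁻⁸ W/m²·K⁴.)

P ≈ 3.35×10^24 W

P = σAT⁴ = 5.67×10⁻⁸ × 9.10×10^14 × (15960)⁴ = 5.67×10⁻⁸ × 9.10×10^14 × 6.49×10^16.
P = 3.35×10^24 W.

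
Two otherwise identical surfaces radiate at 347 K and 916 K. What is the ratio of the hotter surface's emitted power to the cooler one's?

ratio ≈ 48.6

P ∝ T⁴, so the ratio is (916/347)⁴ = (2.640)⁴ = 48.6.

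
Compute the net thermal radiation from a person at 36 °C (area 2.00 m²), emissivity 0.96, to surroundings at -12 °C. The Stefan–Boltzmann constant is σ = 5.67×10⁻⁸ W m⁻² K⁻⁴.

Q ≈ 487 W

Convert: 36 °C = 309 K; -12 °C = 261 K.
Q = εσA(T⁴ − T_s⁴). T⁴ − T_s⁴ = (309)⁴ − (261)⁴ = 9.12×10^9 − 4.64×10^9 = 4.48×10^9 K⁴.
Q = 0.96 × 5.67×10⁻⁸ × 2.00 × 4.48×10^9 = 487 W.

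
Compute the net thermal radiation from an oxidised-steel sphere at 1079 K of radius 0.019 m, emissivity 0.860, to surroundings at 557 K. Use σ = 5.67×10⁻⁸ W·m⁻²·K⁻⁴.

A = 4πr² = 4π × (0.019)² = 4.54×10^-3 m².
Q = εσA(T⁴ − T_s⁴). T⁴ − T_s⁴ = (1079)⁴ − (557)⁴ = 1.36×10^12 − 9.63×10^10 = 1.26×10^12 K⁴.
Q = 0.860 × 5.67×10⁻⁸ × 4.54×10^-3 × 1.26×10^12 = 279 W.

Q ≈ 279 W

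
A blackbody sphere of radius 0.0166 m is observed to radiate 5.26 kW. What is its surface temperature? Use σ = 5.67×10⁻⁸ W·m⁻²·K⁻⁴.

T ≈ 2280 K

A = 4πr² = 4π × (0.0166)² = 3.46×10^-3 m².
From P = σAT⁴, T = (P / σA)^(1/4) = (5260 / (5.67×10⁻⁸ × 3.46×10^-3))^(1/4).
T = (2.68×10^13)^(1/4) = 2280 K.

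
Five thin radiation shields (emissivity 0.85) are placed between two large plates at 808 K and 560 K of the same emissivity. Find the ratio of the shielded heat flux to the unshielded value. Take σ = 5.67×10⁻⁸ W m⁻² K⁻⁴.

With N identical shields there are N+1 = 6 gaps in series, each with the same radiative resistance, so the flux falls to 1/(N+1) of its unshielded value.

ratio ≈ 0.167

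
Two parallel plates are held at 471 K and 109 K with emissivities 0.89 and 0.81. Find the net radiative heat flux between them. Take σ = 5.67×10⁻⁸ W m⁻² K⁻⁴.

For two large parallel gray plates, q = σ(T₁⁴ − T₂⁴) / (1/ε₁ + 1/ε₂ − 1).
1/ε₁ + 1/ε₂ − 1 = 1/0.89 + 1/0.81 − 1 = 1.358.
T₁⁴ − T₂⁴ = 4.92×10^10 − 1.41×10^8 = 4.91×10^10 K⁴.
q = 5.67×10⁻⁸ × 4.91×10^10 / 1.358 = 2050 W/m².

q ≈ 2050 W/m²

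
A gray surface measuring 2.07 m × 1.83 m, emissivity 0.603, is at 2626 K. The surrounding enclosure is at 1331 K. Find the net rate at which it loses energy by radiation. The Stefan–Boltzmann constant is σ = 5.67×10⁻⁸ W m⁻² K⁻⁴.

A = 2.07 × 1.83 = 3.79 m².
Q = εσA(T⁴ − T_s⁴). T⁴ − T_s⁴ = (2626)⁴ − (1331)⁴ = 4.76×10^13 − 3.14×10^12 = 4.44×10^13 K⁴.
Q = 0.603 × 5.67×10⁻⁸ × 3.79 × 4.44×10^13 = 5.75×10^6 W.

Q ≈ 5.75×10^6 W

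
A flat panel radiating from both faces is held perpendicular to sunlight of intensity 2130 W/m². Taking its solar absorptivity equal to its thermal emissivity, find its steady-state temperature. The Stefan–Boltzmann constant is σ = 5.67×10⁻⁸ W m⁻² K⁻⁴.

T ≈ 370 K

Absorbed flux αS = emitted flux 2εσT⁴ per unit area; with α = ε this gives T = (S/2σ)^(1/4).
T = (2130 / (2 × 5.67×10⁻⁸))^(1/4) = (1.88×10^10)^(1/4).
T = 370 K.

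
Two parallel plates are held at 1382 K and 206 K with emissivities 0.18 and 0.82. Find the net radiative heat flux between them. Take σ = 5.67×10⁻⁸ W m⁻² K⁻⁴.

q ≈ 35800 W/m²

For two large parallel gray plates, q = σ(T₁⁴ − T₂⁴) / (1/ε₁ + 1/ε₂ − 1).
1/ε₁ + 1/ε₂ − 1 = 1/0.18 + 1/0.82 − 1 = 5.775.
T₁⁴ − T₂⁴ = 3.65×10^12 − 1.80×10^9 = 3.65×10^12 K⁴.
q = 5.67×10⁻⁸ × 3.65×10^12 / 5.775 = 35800 W/m².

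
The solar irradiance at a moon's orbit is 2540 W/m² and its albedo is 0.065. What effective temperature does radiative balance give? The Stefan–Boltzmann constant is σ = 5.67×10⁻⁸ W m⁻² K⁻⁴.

T ≈ 320 K

Power absorbed = (1−a)S·πR²; power emitted = 4πR²σT⁴. Equating and cancelling πR²:
T = ((1−a)S / 4σ)^(1/4) = (2370 / (4 × 5.67×10⁻⁸))^(1/4) = (1.05×10^10)^(1/4).
T = 320 K.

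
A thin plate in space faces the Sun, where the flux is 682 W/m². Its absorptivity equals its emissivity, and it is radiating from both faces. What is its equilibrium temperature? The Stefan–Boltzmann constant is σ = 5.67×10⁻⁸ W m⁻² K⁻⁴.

Absorbed flux αS = emitted flux 2εσT⁴ per unit area; with α = ε this gives T = (S/2σ)^(1/4).
T = (682 / (2 × 5.67×10⁻⁸))^(1/4) = (6.01×10^9)^(1/4).
T = 278 K.

T ≈ 278 K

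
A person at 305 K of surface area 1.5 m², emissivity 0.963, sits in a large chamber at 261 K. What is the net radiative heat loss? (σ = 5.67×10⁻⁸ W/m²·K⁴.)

Q = εσA(T⁴ − T_s⁴). T⁴ − T_s⁴ = (305)⁴ − (261)⁴ = 8.65×10^9 − 4.64×10^9 = 4.01×10^9 K⁴.
Q = 0.963 × 5.67×10⁻⁸ × 1.50 × 4.01×10^9 = 329 W.

Q ≈ 329 W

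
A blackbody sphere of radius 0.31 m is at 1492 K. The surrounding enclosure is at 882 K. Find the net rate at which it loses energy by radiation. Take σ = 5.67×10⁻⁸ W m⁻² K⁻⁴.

Q ≈ 2.98×10^5 W

A = 4πr² = 4π × (0.31)² = 1.21 m².
Q = σA(T⁴ − T_s⁴). T⁴ − T_s⁴ = (1492)⁴ − (882)⁴ = 4.96×10^12 − 6.05×10^11 = 4.35×10^12 K⁴.
Q = 5.67×10⁻⁸ × 1.21 × 4.35×10^12 = 2.98×10^5 W.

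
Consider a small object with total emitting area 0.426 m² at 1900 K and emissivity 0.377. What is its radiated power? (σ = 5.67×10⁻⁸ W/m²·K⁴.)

P ≈ 1.19×10^5 W

Stefan–Boltzmann: P = εσAT⁴ = 0.377 × 5.67×10⁻⁸ × 0.426 × (1900)⁴ = 0.377 × 5.67×10⁻⁸ × 0.426 × 1.30×10^13.
P = 1.19×10^5 W.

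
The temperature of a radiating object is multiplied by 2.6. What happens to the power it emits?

factor ≈ 45.7

P ∝ T⁴, so the power scales as (2.6)⁴ = 45.7.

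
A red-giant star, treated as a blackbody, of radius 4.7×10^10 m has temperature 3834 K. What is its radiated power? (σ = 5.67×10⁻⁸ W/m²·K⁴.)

A = 4πr² = 4π × (4.7×10^10)² = 2.78×10^22 m².
P = σAT⁴ = 5.67×10⁻⁸ × 2.78×10^22 × (3834)⁴ = 5.67×10⁻⁸ × 2.78×10^22 × 2.16×10^14.
P = 3.40×10^29 W.

P ≈ 3.40×10^29 W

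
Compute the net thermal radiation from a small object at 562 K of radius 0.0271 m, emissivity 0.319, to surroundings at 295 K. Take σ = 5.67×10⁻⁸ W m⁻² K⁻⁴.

A = 4πr² = 4π × (0.0271)² = 9.23×10^-3 m².
Q = εσA(T⁴ − T_s⁴). T⁴ − T_s⁴ = (562)⁴ − (295)⁴ = 9.98×10^10 − 7.57×10^9 = 9.22×10^10 K⁴.
Q = 0.319 × 5.67×10⁻⁸ × 9.23×10^-3 × 9.22×10^10 = 15.4 W.

Q ≈ 15.4 W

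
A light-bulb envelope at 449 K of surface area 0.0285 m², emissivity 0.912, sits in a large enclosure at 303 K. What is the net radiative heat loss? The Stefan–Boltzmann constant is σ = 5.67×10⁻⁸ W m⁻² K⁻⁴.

Q ≈ 47.5 W

Q = εσA(T⁴ − T_s⁴). T⁴ − T_s⁴ = (449)⁴ − (303)⁴ = 4.06×10^10 − 8.43×10^9 = 3.22×10^10 K⁴.
Q = 0.912 × 5.67×10⁻⁸ × 0.0285 × 3.22×10^10 = 47.5 W.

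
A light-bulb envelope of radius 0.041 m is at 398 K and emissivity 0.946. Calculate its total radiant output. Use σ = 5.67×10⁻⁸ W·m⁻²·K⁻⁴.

P ≈ 28.4 W

A = 4πr² = 4π × (0.041)² = 0.0211 m².
Stefan–Boltzmann: P = εσAT⁴ = 0.946 × 5.67×10⁻⁸ × 0.0211 × (398)⁴ = 0.946 × 5.67×10⁻⁸ × 0.0211 × 2.51×10^10.
P = 28.4 W.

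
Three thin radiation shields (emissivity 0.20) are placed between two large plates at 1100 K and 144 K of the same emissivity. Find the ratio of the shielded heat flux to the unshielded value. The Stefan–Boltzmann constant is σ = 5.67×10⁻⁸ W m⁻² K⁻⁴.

With N identical shields there are N+1 = 4 gaps in series, each with the same radiative resistance, so the flux falls to 1/(N+1) of its unshielded value.

ratio ≈ 0.250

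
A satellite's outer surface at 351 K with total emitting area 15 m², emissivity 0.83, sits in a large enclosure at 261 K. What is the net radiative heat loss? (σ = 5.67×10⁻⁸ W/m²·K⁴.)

Q = εσA(T⁴ − T_s⁴). T⁴ − T_s⁴ = (351)⁴ − (261)⁴ = 1.52×10^10 − 4.64×10^9 = 1.05×10^10 K⁴.
Q = 0.83 × 5.67×10⁻⁸ × 15.0 × 1.05×10^10 = 7440 W.

Q ≈ 7440 W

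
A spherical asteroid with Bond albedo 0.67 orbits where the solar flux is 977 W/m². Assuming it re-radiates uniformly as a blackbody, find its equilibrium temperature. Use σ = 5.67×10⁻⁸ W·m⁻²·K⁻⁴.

Power absorbed = (1−a)S·πR²; power emitted = 4πR²σT⁴. Equating and cancelling πR²:
T = ((1−a)S / 4σ)^(1/4) = (322 / (4 × 5.67×10⁻⁸))^(1/4) = (1.42×10^9)^(1/4).
T = 194 K.

T ≈ 194 K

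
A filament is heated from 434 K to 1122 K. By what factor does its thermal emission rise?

P ∝ T⁴, so the ratio is (1122/434)⁴ = (2.585)⁴ = 44.7.

ratio ≈ 44.7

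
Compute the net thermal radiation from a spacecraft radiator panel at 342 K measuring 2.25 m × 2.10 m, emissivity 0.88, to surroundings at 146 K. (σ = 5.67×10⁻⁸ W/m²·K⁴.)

A = 2.25 × 2.10 = 4.73 m².
Q = εσA(T⁴ − T_s⁴). T⁴ − T_s⁴ = (342)⁴ − (146)⁴ = 1.37×10^10 − 4.54×10^8 = 1.32×10^10 K⁴.
Q = 0.88 × 5.67×10⁻⁸ × 4.73 × 1.32×10^10 = 3120 W.

Q ≈ 3120 W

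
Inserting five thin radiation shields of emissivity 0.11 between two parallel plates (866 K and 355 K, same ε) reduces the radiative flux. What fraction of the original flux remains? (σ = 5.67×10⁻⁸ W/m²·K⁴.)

With N identical shields there are N+1 = 6 gaps in series, each with the same radiative resistance, so the flux falls to 1/(N+1) of its unshielded value.

ratio ≈ 0.167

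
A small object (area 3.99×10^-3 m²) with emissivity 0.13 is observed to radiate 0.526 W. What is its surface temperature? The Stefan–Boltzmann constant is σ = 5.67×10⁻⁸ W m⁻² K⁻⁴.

From P = εσAT⁴, T = (P / εσA)^(1/4) = (0.526 / (0.13 × 5.67×10⁻⁸ × 3.99×10^-3))^(1/4).
T = (1.79×10^10)^(1/4) = 366 K.

T ≈ 366 K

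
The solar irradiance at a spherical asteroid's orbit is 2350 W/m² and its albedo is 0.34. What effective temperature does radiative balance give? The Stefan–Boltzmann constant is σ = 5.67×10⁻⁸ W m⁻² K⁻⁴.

Power absorbed = (1−a)S·πR²; power emitted = 4πR²σT⁴. Equating and cancelling πR²:
T = ((1−a)S / 4σ)^(1/4) = (1550 / (4 × 5.67×10⁻⁸))^(1/4) = (6.84×10^9)^(1/4).
T = 288 K.

T ≈ 288 K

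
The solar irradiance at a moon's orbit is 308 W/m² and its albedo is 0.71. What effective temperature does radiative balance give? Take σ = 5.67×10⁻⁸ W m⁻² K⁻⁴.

Power absorbed = (1−a)S·πR²; power emitted = 4πR²σT⁴. Equating and cancelling πR²:
T = ((1−a)S / 4σ)^(1/4) = (89.3 / (4 × 5.67×10⁻⁸))^(1/4) = (3.94×10^8)^(1/4).
T = 141 K.

T ≈ 141 K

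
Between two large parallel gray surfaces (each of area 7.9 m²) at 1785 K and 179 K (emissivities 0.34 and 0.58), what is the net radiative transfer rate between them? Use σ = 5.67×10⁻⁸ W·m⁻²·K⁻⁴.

Q ≈ 1.24×10^6 W

For two large parallel gray plates, q = σ(T₁⁴ − T₂⁴) / (1/ε₁ + 1/ε₂ − 1).
1/ε₁ + 1/ε₂ − 1 = 1/0.34 + 1/0.58 − 1 = 3.665.
T₁⁴ − T₂⁴ = 1.02×10^13 − 1.03×10^9 = 1.02×10^13 K⁴.
q = 5.67×10⁻⁸ × 1.02×10^13 / 3.665 = 1.57×10^5 W/m².
Q = q·A = 1.57×10^5 × 7.9 = 1.24×10^6 W.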